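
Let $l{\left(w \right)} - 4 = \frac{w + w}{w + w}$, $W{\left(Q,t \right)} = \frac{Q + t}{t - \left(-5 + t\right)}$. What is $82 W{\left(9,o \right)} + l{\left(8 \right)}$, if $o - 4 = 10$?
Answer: $\frac{1911}{5} \approx 382.2$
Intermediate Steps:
$o = 14$ ($o = 4 + 10 = 14$)
$W{\left(Q,t \right)} = \frac{Q}{5} + \frac{t}{5}$ ($W{\left(Q,t \right)} = \frac{Q + t}{5} = \left(Q + t\right) \frac{1}{5} = \frac{Q}{5} + \frac{t}{5}$)
$l{\left(w \right)} = 5$ ($l{\left(w \right)} = 4 + \frac{w + w}{w + w} = 4 + \frac{2 w}{2 w} = 4 + 2 w \frac{1}{2 w} = 4 + 1 = 5$)
$82 W{\left(9,o \right)} + l{\left(8 \right)} = 82 \left(\frac{1}{5} \cdot 9 + \frac{1}{5} \cdot 14\right) + 5 = 82 \left(\frac{9}{5} + \frac{14}{5}\right) + 5 = 82 \cdot \frac{23}{5} + 5 = \frac{1886}{5} + 5 = \frac{1911}{5}$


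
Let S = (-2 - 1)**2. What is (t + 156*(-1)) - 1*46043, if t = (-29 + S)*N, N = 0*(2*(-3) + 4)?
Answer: -46199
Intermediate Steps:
N = 0 (N = 0*(-6 + 4) = 0*(-2) = 0)
S = 9 (S = (-3)**2 = 9)
t = 0 (t = (-29 + 9)*0 = -20*0 = 0)
(t + 156*(-1)) - 1*46043 = (0 + 156*(-1)) - 1*46043 = (0 - 156) - 46043 = -156 - 46043 = -46199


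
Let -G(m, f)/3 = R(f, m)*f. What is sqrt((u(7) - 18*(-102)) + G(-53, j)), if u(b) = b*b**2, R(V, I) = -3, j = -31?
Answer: 10*sqrt(19) ≈ 43.589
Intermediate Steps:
G(m, f) = 9*f (G(m, f) = -(-9)*f = 9*f)
u(b) = b**3
sqrt((u(7) - 18*(-102)) + G(-53, j)) = sqrt((7**3 - 18*(-102)) + 9*(-31)) = sqrt((343 + 1836) - 279) = sqrt(2179 - 279) = sqrt(1900) = 10*sqrt(19)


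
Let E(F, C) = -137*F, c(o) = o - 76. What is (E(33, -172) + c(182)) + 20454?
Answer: 16039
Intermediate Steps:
c(o) = -76 + o
(E(33, -172) + c(182)) + 20454 = (-137*33 + (-76 + 182)) + 20454 = (-4521 + 106) + 20454 = -4415 + 20454 = 16039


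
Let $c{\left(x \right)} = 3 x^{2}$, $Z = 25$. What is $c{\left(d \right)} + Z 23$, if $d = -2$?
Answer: $587$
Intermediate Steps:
$c{\left(d \right)} + Z 23 = 3 \left(-2\right)^{2} + 25 \cdot 23 = 3 \cdot 4 + 575 = 12 + 575 = 587$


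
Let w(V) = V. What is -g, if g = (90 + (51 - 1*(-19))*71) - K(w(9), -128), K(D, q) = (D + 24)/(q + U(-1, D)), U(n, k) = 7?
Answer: -55663/11 ≈ -5060.3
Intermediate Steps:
K(D, q) = (24 + D)/(7 + q) (K(D, q) = (D + 24)/(q + 7) = (24 + D)/(7 + q))
g = 55663/11 (g = (90 + (51 - 1*(-19))*71) - (24 + 9)/(7 - 128) = (90 + (51 + 19)*71) - 33/(-121) = (90 + 70*71) - (-1)*33/121 = (90 + 4970) - 1*(-3/11) = 5060 + 3/11 = 55663/11 ≈ 5060.3)
-g = -1*55663/11 = -55663/11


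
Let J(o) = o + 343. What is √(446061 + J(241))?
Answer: √446645 ≈ 668.32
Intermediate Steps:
J(o) = 343 + o
√(446061 + J(241)) = √(446061 + (343 + 241)) = √(446061 + 584) = √446645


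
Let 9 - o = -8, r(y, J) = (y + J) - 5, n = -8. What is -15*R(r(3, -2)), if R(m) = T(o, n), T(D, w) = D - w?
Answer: -375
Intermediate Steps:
r(y, J) = -5 + J + y (r(y, J) = (J + y) - 5 = -5 + J + y)
o = 17 (o = 9 - 1*(-8) = 9 + 8 = 17)
R(m) = 25 (R(m) = 17 - 1*(-8) = 17 + 8 = 25)
-15*R(r(3, -2)) = -15*25 = -375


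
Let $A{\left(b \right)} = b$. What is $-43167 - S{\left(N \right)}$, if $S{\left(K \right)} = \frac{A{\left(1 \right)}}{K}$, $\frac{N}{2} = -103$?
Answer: $- \frac{8892401}{206} \approx -43167.0$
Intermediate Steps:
$N = -206$ ($N = 2 \left(-103\right) = -206$)
$S{\left(K \right)} = \frac{1}{K}$ ($S{\left(K \right)} = 1 \frac{1}{K} = \frac{1}{K}$)
$-43167 - S{\left(N \right)} = -43167 - \frac{1}{-206} = -43167 - - \frac{1}{206} = -43167 + \frac{1}{206} = - \frac{8892401}{206}$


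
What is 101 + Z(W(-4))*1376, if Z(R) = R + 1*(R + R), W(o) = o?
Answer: -16411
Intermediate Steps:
Z(R) = 3*R (Z(R) = R + 1*(2*R) = R + 2*R = 3*R)
101 + Z(W(-4))*1376 = 101 + (3*(-4))*1376 = 101 - 12*1376 = 101 - 16512 = -16411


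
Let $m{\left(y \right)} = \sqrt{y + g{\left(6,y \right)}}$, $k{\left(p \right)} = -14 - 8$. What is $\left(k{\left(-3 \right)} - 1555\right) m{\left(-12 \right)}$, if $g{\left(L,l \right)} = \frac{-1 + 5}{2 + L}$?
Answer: $- \frac{1577 i \sqrt{46}}{2} \approx - 5347.9 i$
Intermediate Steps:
$k{\left(p \right)} = -22$
$g{\left(L,l \right)} = \frac{4}{2 + L}$
$m{\left(y \right)} = \sqrt{\frac{1}{2} + y}$ ($m{\left(y \right)} = \sqrt{y + \frac{4}{2 + 6}} = \sqrt{y + \frac{4}{8}} = \sqrt{y + 4 \cdot \frac{1}{8}} = \sqrt{y + \frac{1}{2}} = \sqrt{\frac{1}{2} + y}$)
$\left(k{\left(-3 \right)} - 1555\right) m{\left(-12 \right)} = \left(-22 - 1555\right) \frac{\sqrt{2 + 4 \left(-12\right)}}{2} = - 1577 \frac{\sqrt{2 - 48}}{2} = - 1577 \frac{\sqrt{-46}}{2} = - 1577 \frac{i \sqrt{46}}{2} = - \frac{1577 i \sqrt{46}}{2}$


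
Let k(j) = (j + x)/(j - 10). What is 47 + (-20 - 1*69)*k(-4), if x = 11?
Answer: 183/2 ≈ 91.500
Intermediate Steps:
k(j) = (11 + j)/(-10 + j) (k(j) = (j + 11)/(j - 10) = (11 + j)/(-10 + j))
47 + (-20 - 1*69)*k(-4) = 47 + (-20 - 1*69)*((11 - 4)/(-10 - 4)) = 47 + (-20 - 69)*(7/(-14)) = 47 - (-89)*7/14 = 47 - 89*(-½) = 47 + 89/2 = 183/2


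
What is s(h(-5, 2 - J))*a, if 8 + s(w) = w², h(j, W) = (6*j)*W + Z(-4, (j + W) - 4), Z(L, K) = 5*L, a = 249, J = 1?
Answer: 620508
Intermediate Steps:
h(j, W) = -20 + 6*W*j (h(j, W) = (6*j)*W + 5*(-4) = 6*W*j - 20 = -20 + 6*W*j)
s(w) = -8 + w²
s(h(-5, 2 - J))*a = (-8 + (-20 + 6*(2 - 1*1)*(-5))²)*249 = (-8 + (-20 + 6*(2 - 1)*(-5))²)*249 = (-8 + (-20 + 6*1*(-5))²)*249 = (-8 + (-20 - 30)²)*249 = (-8 + (-50)²)*249 = (-8 + 2500)*249 = 2492*249 = 620508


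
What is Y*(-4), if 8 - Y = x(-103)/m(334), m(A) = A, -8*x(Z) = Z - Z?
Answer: -32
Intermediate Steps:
x(Z) = 0 (x(Z) = -(Z - Z)/8 = -⅛*0 = 0)
Y = 8 (Y = 8 - 0/334 = 8 - 1*0 = 8 + 0 = 8)
Y*(-4) = 8*(-4) = -32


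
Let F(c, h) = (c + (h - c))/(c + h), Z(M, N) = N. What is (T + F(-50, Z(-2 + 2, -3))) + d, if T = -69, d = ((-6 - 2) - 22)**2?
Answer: 44046/53 ≈ 831.06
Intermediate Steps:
F(c, h) = h/(c + h)
d = 900 (d = (-8 - 22)**2 = (-30)**2 = 900)
(T + F(-50, Z(-2 + 2, -3))) + d = (-69 - 3/(-50 - 3)) + 900 = (-69 - 3/(-53)) + 900 = (-69 - 3*(-1/53)) + 900 = (-69 + 3/53) + 900 = -3654/53 + 900 = 44046/53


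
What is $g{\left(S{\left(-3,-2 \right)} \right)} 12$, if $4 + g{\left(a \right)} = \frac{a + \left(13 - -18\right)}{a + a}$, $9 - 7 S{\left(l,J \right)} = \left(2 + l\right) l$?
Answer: $175$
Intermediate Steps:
$S{\left(l,J \right)} = \frac{9}{7} - \frac{l \left(2 + l\right)}{7}$ ($S{\left(l,J \right)} = \frac{9}{7} - \frac{\left(2 + l\right) l}{7} = \frac{9}{7} - \frac{l \left(2 + l\right)}{7}$)
$g{\left(a \right)} = -4 + \frac{31 + a}{2 a}$ ($g{\left(a \right)} = -4 + \frac{a + \left(13 - -18\right)}{a + a} = -4 + \frac{a + \left(13 + 18\right)}{2 a} = -4 + \left(a + 31\right) \frac{1}{2 a} = -4 + \left(31 + a\right) \frac{1}{2 a} = -4 + \frac{31 + a}{2 a}$)
$g{\left(S{\left(-3,-2 \right)} \right)} 12 = \frac{31 - 7 \left(\frac{9}{7} - - \frac{6}{7} - \frac{\left(-3\right)^{2}}{7}\right)}{2 \left(\frac{9}{7} - - \frac{6}{7} - \frac{\left(-3\right)^{2}}{7}\right)} 12 = \frac{31 - 7 \left(\frac{9}{7} + \frac{6}{7} - \frac{9}{7}\right)}{2 \left(\frac{9}{7} + \frac{6}{7} - \frac{9}{7}\right)} 12 = \frac{31 - 6}{2 \cdot \frac{6}{7}} \cdot 12 = \frac{1}{2} \cdot \frac{7}{6} \left(31 - 6\right) 12 = \frac{1}{2} \cdot \frac{7}{6} \cdot 25 \cdot 12 = \frac{175}{12} \cdot 12 = 175$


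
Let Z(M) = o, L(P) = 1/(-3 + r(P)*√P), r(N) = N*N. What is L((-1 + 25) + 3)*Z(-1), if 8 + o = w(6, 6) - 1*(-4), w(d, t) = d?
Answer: 1/2391483 + 243*√3/797161 ≈ 0.00052840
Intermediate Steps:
r(N) = N²
o = 2 (o = -8 + (6 - 1*(-4)) = -8 + (6 + 4) = -8 + 10 = 2)
L(P) = 1/(-3 + P^(5/2)) (L(P) = 1/(-3 + P²*√P) = 1/(-3 + P^(5/2)))
Z(M) = 2
L((-1 + 25) + 3)*Z(-1) = 2/(-3 + ((-1 + 25) + 3)^(5/2)) = 2/(-3 + (24 + 3)^(5/2)) = 2/(-3 + 27^(5/2)) = 2/(-3 + 2187*√3)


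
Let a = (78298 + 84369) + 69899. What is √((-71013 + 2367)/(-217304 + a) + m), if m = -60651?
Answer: 2*I*√883025178906/7631 ≈ 246.28*I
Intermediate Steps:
a = 232566 (a = 162667 + 69899 = 232566)
√((-71013 + 2367)/(-217304 + a) + m) = √((-71013 + 2367)/(-217304 + 232566) - 60651) = √(-68646/15262 - 60651) = √(-68646*1/15262 - 60651) = √(-34323/7631 - 60651) = √(-462862104/7631) = 2*I*√883025178906/7631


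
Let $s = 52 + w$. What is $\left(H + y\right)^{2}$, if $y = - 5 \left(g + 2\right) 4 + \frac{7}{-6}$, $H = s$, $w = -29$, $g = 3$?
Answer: $\frac{219961}{36} \approx 6110.0$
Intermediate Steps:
$s = 23$ ($s = 52 - 29 = 23$)
$H = 23$
$y = - \frac{607}{6}$ ($y = - 5 \left(3 + 2\right) 4 + \frac{7}{-6} = \left(-5\right) 5 \cdot 4 + 7 \left(- \frac{1}{6}\right) = \left(-25\right) 4 - \frac{7}{6} = -100 - \frac{7}{6} = - \frac{607}{6} \approx -101.17$)
$\left(H + y\right)^{2} = \left(23 - \frac{607}{6}\right)^{2} = \left(- \frac{469}{6}\right)^{2} = \frac{219961}{36}$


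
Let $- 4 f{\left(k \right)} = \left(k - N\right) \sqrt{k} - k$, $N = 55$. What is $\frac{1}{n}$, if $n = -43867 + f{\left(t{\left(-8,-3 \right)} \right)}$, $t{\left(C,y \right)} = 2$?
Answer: $- \frac{350932}{15394155769} - \frac{106 \sqrt{2}}{15394155769} \approx -2.2806 \cdot 10^{-5}$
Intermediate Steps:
$f{\left(k \right)} = \frac{k}{4} - \frac{\sqrt{k} \left(-55 + k\right)}{4}$ ($f{\left(k \right)} = - \frac{\left(k - 55\right) \sqrt{k} - k}{4} = - \frac{\left(-55 + k\right) \sqrt{k} - k}{4} = - \frac{\sqrt{k} \left(-55 + k\right) - k}{4} = - \frac{- k + \sqrt{k} \left(-55 + k\right)}{4} = \frac{k}{4} - \frac{\sqrt{k} \left(-55 + k\right)}{4}$)
$n = - \frac{87733}{2} + \frac{53 \sqrt{2}}{4}$ ($n = -43867 + \left(- \frac{2^{\frac{3}{2}}}{4} + \frac{1}{4} \cdot 2 + \frac{55 \sqrt{2}}{4}\right) = -43867 + \left(- \frac{2 \sqrt{2}}{4} + \frac{1}{2} + \frac{55 \sqrt{2}}{4}\right) = -43867 + \left(- \frac{\sqrt{2}}{2} + \frac{1}{2} + \frac{55 \sqrt{2}}{4}\right) = -43867 + \left(\frac{1}{2} + \frac{53 \sqrt{2}}{4}\right) = - \frac{87733}{2} + \frac{53 \sqrt{2}}{4} \approx -43848.0$)
$\frac{1}{n} = \frac{1}{- \frac{87733}{2} + \frac{53 \sqrt{2}}{4}}$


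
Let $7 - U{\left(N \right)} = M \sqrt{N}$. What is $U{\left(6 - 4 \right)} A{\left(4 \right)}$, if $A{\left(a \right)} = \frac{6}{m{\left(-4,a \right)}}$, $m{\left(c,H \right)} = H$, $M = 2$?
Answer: $\frac{21}{2} - 3 \sqrt{2} \approx 6.2574$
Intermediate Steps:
$U{\left(N \right)} = 7 - 2 \sqrt{N}$
$A{\left(a \right)} = \frac{6}{a}$
$U{\left(6 - 4 \right)} A{\left(4 \right)} = \left(7 - 2 \sqrt{6 - 4}\right) \frac{6}{4} = \left(7 - 2 \sqrt{6 - 4}\right) 6 \cdot \frac{1}{4} = \left(7 - 2 \sqrt{2}\right) \frac{3}{2} = \frac{21}{2} - 3 \sqrt{2}$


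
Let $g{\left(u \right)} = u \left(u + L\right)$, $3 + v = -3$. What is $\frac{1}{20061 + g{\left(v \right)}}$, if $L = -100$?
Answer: $\frac{1}{20697} \approx 4.8316 \cdot 10^{-5}$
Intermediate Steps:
$v = -6$ ($v = -3 - 3 = -6$)
$g{\left(u \right)} = u \left(-100 + u\right)$ ($g{\left(u \right)} = u \left(u - 100\right) = u \left(-100 + u\right)$)
$\frac{1}{20061 + g{\left(v \right)}} = \frac{1}{20061 - 6 \left(-100 - 6\right)} = \frac{1}{20061 - -636} = \frac{1}{20061 + 636} = \frac{1}{20697}$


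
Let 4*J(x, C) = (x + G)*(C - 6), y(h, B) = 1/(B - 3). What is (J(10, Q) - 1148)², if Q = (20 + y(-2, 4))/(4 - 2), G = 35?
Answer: 77070841/64 ≈ 1.2042e+6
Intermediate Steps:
y(h, B) = 1/(-3 + B)
Q = 21/2 (Q = (20 + 1/(-3 + 4))/(4 - 2) = (20 + 1/1)/2 = (20 + 1)*(½) = 21*(½) = 21/2 ≈ 10.500)
J(x, C) = (-6 + C)*(35 + x)/4 (J(x, C) = ((x + 35)*(C - 6))/4 = ((35 + x)*(-6 + C))/4 = ((-6 + C)*(35 + x))/4 = (-6 + C)*(35 + x)/4)
(J(10, Q) - 1148)² = ((-105/2 - 3/2*10 + (35/4)*(21/2) + (¼)*(21/2)*10) - 1148)² = ((-105/2 - 15 + 735/8 + 105/4) - 1148)² = (405/8 - 1148)² = (-8779/8)² = 77070841/64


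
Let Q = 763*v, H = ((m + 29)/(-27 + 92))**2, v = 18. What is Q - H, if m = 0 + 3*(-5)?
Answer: 58025954/4225 ≈ 13734.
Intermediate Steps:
m = -15 (m = 0 - 15 = -15)
H = 196/4225 (H = ((-15 + 29)/(-27 + 92))**2 = (14/65)**2 = 196/4225 ≈ 0.046391)
Q = 13734 (Q = 763*18 = 13734)
Q - H = 13734 - 1*196/4225 = 13734 - 196/4225 = 58025954/4225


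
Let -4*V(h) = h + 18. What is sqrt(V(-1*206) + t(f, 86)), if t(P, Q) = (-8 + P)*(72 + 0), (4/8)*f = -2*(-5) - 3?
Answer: sqrt(479) ≈ 21.886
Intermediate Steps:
f = 14 (f = 2*(-2*(-5) - 3) = 2*(10 - 3) = 2*7 = 14)
t(P, Q) = -576 + 72*P (t(P, Q) = (-8 + P)*72 = -576 + 72*P)
V(h) = -9/2 - h/4 (V(h) = -(h + 18)/4 = -(18 + h)/4 = -9/2 - h/4)
sqrt(V(-1*206) + t(f, 86)) = sqrt((-9/2 - (-1)*206/4) + (-576 + 72*14)) = sqrt((-9/2 - 1/4*(-206)) + (-576 + 1008)) = sqrt((-9/2 + 103/2) + 432) = sqrt(47 + 432) = sqrt(479)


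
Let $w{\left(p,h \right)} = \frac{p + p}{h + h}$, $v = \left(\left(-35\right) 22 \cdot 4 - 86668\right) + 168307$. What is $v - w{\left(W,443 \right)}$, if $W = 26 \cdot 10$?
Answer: $\frac{34801377}{443} \approx 78558.0$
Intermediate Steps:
$W = 260$
$v = 78559$ ($v = \left(\left(-770\right) 4 - 86668\right) + 168307 = \left(-3080 - 86668\right) + 168307 = -89748 + 168307 = 78559$)
$w{\left(p,h \right)} = \frac{p}{h}$ ($w{\left(p,h \right)} = \frac{2 p}{2 h} = 2 p \frac{1}{2 h} = \frac{p}{h}$)
$v - w{\left(W,443 \right)} = 78559 - \frac{260}{443} = \frac{34801377}{443}$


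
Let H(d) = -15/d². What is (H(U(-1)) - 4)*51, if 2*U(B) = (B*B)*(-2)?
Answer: -969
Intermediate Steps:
U(B) = -B² (U(B) = ((B*B)*(-2))/2 = (B²*(-2))/2 = (-2*B²)/2 = -B²)
H(d) = -15/d²
(H(U(-1)) - 4)*51 = (-15/(-1*(-1)²)² - 4)*51 = (-15/(-1*1)² - 4)*51 = (-15/(-1)² - 4)*51 = (-15*1 - 4)*51 = (-15 - 4)*51 = -19*51 = -969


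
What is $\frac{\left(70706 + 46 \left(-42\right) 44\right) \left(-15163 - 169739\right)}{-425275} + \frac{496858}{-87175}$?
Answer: $- \frac{9229713376186}{1482933925} \approx -6224.0$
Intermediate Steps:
$\frac{\left(70706 + 46 \left(-42\right) 44\right) \left(-15163 - 169739\right)}{-425275} + \frac{496858}{-87175} = \left(70706 - 85008\right) \left(-184902\right) \left(- \frac{1}{425275}\right) + 496858 \left(- \frac{1}{87175}\right) = \left(70706 - 85008\right) \left(-184902\right) \left(- \frac{1}{425275}\right) - \frac{496858}{87175} = \left(-14302\right) \left(-184902\right) \left(- \frac{1}{425275}\right) - \frac{496858}{87175} = 2644468404 \left(- \frac{1}{425275}\right) - \frac{496858}{87175} = - \frac{2644468404}{425275} - \frac{496858}{87175} = - \frac{9229713376186}{1482933925}$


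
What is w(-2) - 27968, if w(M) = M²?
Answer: -27964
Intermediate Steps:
w(-2) - 27968 = (-2)² - 27968 = 4 - 27968 = -27964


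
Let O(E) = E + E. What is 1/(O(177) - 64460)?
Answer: -1/64106 ≈ -1.5599e-5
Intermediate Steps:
O(E) = 2*E
1/(O(177) - 64460) = 1/(2*177 - 64460) = 1/(354 - 64460) = 1/(-64106) = -1/64106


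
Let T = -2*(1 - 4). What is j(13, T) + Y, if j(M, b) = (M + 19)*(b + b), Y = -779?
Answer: -395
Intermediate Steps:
T = 6 (T = -2*(-3) = 6)
j(M, b) = 2*b*(19 + M) (j(M, b) = (19 + M)*(2*b) = 2*b*(19 + M))
j(13, T) + Y = 2*6*(19 + 13) - 779 = 2*6*32 - 779 = 384 - 779 = -395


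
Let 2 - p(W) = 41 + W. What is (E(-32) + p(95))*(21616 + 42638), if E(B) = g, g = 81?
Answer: -3405462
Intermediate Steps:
p(W) = -39 - W (p(W) = 2 - (41 + W) = 2 + (-41 - W) = -39 - W)
E(B) = 81
(E(-32) + p(95))*(21616 + 42638) = (81 + (-39 - 1*95))*(21616 + 42638) = (81 + (-39 - 95))*64254 = (81 - 134)*64254 = -53*64254 = -3405462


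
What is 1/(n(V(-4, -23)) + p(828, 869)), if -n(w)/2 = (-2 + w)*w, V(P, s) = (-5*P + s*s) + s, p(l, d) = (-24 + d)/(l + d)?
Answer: -1697/935467011 ≈ -1.8141e-6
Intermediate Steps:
p(l, d) = (-24 + d)/(d + l)
V(P, s) = s + s² - 5*P (V(P, s) = (-5*P + s²) + s = (s² - 5*P) + s = s + s² - 5*P)
n(w) = -2*w*(-2 + w) (n(w) = -2*(-2 + w)*w = -2*w*(-2 + w))
1/(n(V(-4, -23)) + p(828, 869)) = 1/(2*(-23 + (-23)² - 5*(-4))*(2 - (-23 + (-23)² - 5*(-4))) + (-24 + 869)/(869 + 828)) = 1/(2*(-23 + 529 + 20)*(2 - (-23 + 529 + 20)) + 845/1697) = 1/(2*526*(2 - 1*526) + (1/1697)*845) = 1/(2*526*(2 - 526) + 845/1697) = 1/(2*526*(-524) + 845/1697) = 1/(-551248 + 845/1697) = 1/(-935467011/1697) = -1697/935467011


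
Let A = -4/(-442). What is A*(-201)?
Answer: -402/221 ≈ -1.8190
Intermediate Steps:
A = 2/221 (A = -4*(-1/442) = 2/221 ≈ 0.0090498)
A*(-201) = (2/221)*(-201) = -402/221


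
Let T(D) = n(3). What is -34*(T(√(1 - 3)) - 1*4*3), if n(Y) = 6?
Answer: 204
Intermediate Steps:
T(D) = 6
-34*(T(√(1 - 3)) - 1*4*3) = -34*(6 - 1*4*3) = -34*(6 - 4*3) = -34*(6 - 12) = -34*(-6) = 204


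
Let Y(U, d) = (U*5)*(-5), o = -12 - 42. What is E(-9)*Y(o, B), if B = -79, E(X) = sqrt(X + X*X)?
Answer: 8100*sqrt(2) ≈ 11455.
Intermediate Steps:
E(X) = sqrt(X + X**2)
o = -54
Y(U, d) = -25*U (Y(U, d) = (5*U)*(-5) = -25*U)
E(-9)*Y(o, B) = sqrt(-9*(1 - 9))*(-25*(-54)) = sqrt(-9*(-8))*1350 = sqrt(72)*1350 = (6*sqrt(2))*1350 = 8100*sqrt(2)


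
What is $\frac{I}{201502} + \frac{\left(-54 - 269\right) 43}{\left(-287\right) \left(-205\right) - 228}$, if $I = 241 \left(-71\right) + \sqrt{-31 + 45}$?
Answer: $- \frac{3801485655}{11809427714} + \frac{\sqrt{14}}{201502} \approx -0.32188$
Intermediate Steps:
$I = -17111 + \sqrt{14} \approx -17107.0$
$\frac{I}{201502} + \frac{\left(-54 - 269\right) 43}{\left(-287\right) \left(-205\right) - 228} = \frac{-17111 + \sqrt{14}}{201502} + \frac{\left(-54 - 269\right) 43}{\left(-287\right) \left(-205\right) - 228} = \left(-17111 + \sqrt{14}\right) \frac{1}{201502} + \frac{\left(-323\right) 43}{58835 - 228} = \left(- \frac{17111}{201502} + \frac{\sqrt{14}}{201502}\right) - \frac{13889}{58607} = - \frac{3801485655}{11809427714} + \frac{\sqrt{14}}{201502}$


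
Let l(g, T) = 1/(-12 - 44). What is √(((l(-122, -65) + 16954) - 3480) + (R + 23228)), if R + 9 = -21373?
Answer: √12010866/28 ≈ 123.77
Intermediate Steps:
R = -21382 (R = -9 - 21373 = -21382)
l(g, T) = -1/56 (l(g, T) = 1/(-56) = -1/56)
√(((l(-122, -65) + 16954) - 3480) + (R + 23228)) = √(((-1/56 + 16954) - 3480) + (-21382 + 23228)) = √((949423/56 - 3480) + 1846) = √(754543/56 + 1846) = √(857919/56) = √12010866/28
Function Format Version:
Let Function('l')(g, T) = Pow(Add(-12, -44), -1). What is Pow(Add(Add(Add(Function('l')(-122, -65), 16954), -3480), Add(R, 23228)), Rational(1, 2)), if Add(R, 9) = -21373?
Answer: Mul(Rational(1, 28), Pow(12010866, Rational(1, 2))) ≈ 123.77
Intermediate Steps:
R = -21382 (R = Add(-9, -21373) = -21382)
Function('l')(g, T) = Rational(-1, 56) (Function('l')(g, T) = Pow(-56, -1) = Rational(-1, 56))
Pow(Add(Add(Add(Function('l')(-122, -65), 16954), -3480), Add(R, 23228)), Rational(1, 2)) = Pow(Add(Add(Add(Rational(-1, 56), 16954), -3480), Add(-21382, 23228)), Rational(1, 2)) = Pow(Add(Add(Rational(949423, 56), -3480), 1846), Rational(1, 2)) = Pow(Add(Rational(754543, 56), 1846), Rational(1, 2)) = Pow(Rational(857919, 56), Rational(1, 2)) = Mul(Rational(1, 28), Pow(12010866, Rational(1, 2)))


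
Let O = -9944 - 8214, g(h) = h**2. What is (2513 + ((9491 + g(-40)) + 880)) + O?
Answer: -3674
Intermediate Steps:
O = -18158
(2513 + ((9491 + g(-40)) + 880)) + O = (2513 + ((9491 + (-40)**2) + 880)) - 18158 = (2513 + ((9491 + 1600) + 880)) - 18158 = (2513 + (11091 + 880)) - 18158 = (2513 + 11971) - 18158 = 14484 - 18158 = -3674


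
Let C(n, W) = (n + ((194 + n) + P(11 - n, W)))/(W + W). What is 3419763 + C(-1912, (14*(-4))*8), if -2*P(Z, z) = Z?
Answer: 6128224479/1792 ≈ 3.4198e+6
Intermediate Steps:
P(Z, z) = -Z/2
C(n, W) = (377/2 + 5*n/2)/(2*W) (C(n, W) = (n + ((194 + n) - (11 - n)/2))/(W + W) = (n + ((194 + n) + (-11/2 + n/2)))/((2*W)) = (n + (377/2 + 3*n/2))*(1/(2*W)) = (377/2 + 5*n/2)*(1/(2*W)) = (377/2 + 5*n/2)/(2*W))
3419763 + C(-1912, (14*(-4))*8) = 3419763 + (377 + 5*(-1912))/(4*(((14*(-4))*8))) = 3419763 + (377 - 9560)/(4*((-56*8))) = 3419763 + (¼)*(-9183)/(-448) = 3419763 + (¼)*(-1/448)*(-9183) = 3419763 + 9183/1792 = 6128224479/1792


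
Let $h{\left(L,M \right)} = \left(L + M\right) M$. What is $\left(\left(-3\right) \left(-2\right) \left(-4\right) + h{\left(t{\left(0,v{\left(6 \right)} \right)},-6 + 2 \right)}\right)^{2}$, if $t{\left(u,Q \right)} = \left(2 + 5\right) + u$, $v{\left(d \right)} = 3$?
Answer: $1296$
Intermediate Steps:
$t{\left(u,Q \right)} = 7 + u$
$h{\left(L,M \right)} = M \left(L + M\right)$
$\left(\left(-3\right) \left(-2\right) \left(-4\right) + h{\left(t{\left(0,v{\left(6 \right)} \right)},-6 + 2 \right)}\right)^{2} = \left(\left(-3\right) \left(-2\right) \left(-4\right) + \left(-6 + 2\right) \left(\left(7 + 0\right) + \left(-6 + 2\right)\right)\right)^{2} = \left(6 \left(-4\right) - 4 \left(7 - 4\right)\right)^{2} = \left(-24 - 12\right)^{2} = \left(-36\right)^{2} = 1296$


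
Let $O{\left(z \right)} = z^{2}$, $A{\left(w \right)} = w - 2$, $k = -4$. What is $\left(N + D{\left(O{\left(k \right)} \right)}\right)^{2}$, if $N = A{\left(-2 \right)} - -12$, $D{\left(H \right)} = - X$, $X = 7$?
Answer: $1$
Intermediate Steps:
$A{\left(w \right)} = -2 + w$ ($A{\left(w \right)} = w - 2 = -2 + w$)
$D{\left(H \right)} = -7$ ($D{\left(H \right)} = \left(-1\right) 7 = -7$)
$N = 8$ ($N = \left(-2 - 2\right) - -12 = -4 + 12 = 8$)
$\left(N + D{\left(O{\left(k \right)} \right)}\right)^{2} = \left(8 - 7\right)^{2} = 1^{2} = 1$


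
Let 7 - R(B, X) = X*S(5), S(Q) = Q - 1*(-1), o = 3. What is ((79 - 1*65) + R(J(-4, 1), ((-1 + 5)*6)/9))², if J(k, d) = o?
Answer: 25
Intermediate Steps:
J(k, d) = 3
S(Q) = 1 + Q (S(Q) = Q + 1 = 1 + Q)
R(B, X) = 7 - 6*X (R(B, X) = 7 - X*(1 + 5) = 7 - X*6 = 7 - 6*X)
((79 - 1*65) + R(J(-4, 1), ((-1 + 5)*6)/9))² = ((79 - 1*65) + (7 - 6*(-1 + 5)*6/9))² = ((79 - 65) + (7 - 6*4*6/9))² = (14 + (7 - 144/9))² = (14 + (7 - 6*8/3))² = (14 + (7 - 16))² = (14 - 9)² = 5² = 25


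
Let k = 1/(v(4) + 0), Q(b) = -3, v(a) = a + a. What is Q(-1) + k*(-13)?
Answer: -37/8 ≈ -4.6250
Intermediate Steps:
v(a) = 2*a
k = 1/8 (k = 1/(2*4 + 0) = 1/(8 + 0) = 1/8 ≈ 0.12500)
Q(-1) + k*(-13) = -3 + (1/8)*(-13) = -3 - 13/8 = -37/8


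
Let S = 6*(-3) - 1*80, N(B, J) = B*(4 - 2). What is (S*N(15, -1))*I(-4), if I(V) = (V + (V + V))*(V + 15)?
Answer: 388080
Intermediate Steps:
N(B, J) = 2*B (N(B, J) = B*2 = 2*B)
S = -98 (S = -18 - 80 = -98)
I(V) = 3*V*(15 + V) (I(V) = (V + 2*V)*(15 + V) = (3*V)*(15 + V) = 3*V*(15 + V))
(S*N(15, -1))*I(-4) = (-196*15)*(3*(-4)*(15 - 4)) = (-98*30)*(3*(-4)*11) = -2940*(-132) = 388080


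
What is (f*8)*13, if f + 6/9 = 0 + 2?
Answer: 416/3 ≈ 138.67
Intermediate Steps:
f = 4/3 (f = -⅔ + (0 + 2) = -⅔ + 2 = 4/3 ≈ 1.3333)
(f*8)*13 = ((4/3)*8)*13 = (32/3)*13 = 416/3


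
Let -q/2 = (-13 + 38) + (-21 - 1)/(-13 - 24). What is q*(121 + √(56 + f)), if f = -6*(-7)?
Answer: -229174/37 - 13258*√2/37 ≈ -6700.6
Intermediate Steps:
f = 42
q = -1894/37 (q = -2*((-13 + 38) + (-21 - 1)/(-13 - 24)) = -2*(25 - 22/(-37)) = -2*(25 - 22*(-1/37)) = -2*(25 + 22/37) = -2*947/37 = -1894/37 ≈ -51.189)
q*(121 + √(56 + f)) = -1894*(121 + √(56 + 42))/37 = -1894*(121 + √98)/37 = -1894*(121 + 7*√2)/37 = -229174/37 - 13258*√2/37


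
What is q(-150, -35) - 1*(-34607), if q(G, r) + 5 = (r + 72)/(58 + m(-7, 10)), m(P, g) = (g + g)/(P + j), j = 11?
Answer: 2179963/63 ≈ 34603.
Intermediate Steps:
m(P, g) = 2*g/(11 + P) (m(P, g) = (g + g)/(P + 11) = (2*g)/(11 + P) = 2*g/(11 + P))
q(G, r) = -27/7 + r/63 (q(G, r) = -5 + (r + 72)/(58 + 2*10/(11 - 7)) = -5 + (72 + r)/(58 + 2*10/4) = -5 + (72 + r)/(58 + 2*10*(¼)) = -5 + (72 + r)/(58 + 5) = -5 + (72 + r)/63 = -5 + (72 + r)*(1/63) = -5 + (8/7 + r/63) = -27/7 + r/63)
q(-150, -35) - 1*(-34607) = (-27/7 + (1/63)*(-35)) - 1*(-34607) = (-27/7 - 5/9) + 34607 = -278/63 + 34607 = 2179963/63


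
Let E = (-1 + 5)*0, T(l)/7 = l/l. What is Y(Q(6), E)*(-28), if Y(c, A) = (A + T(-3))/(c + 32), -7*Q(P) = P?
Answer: -686/109 ≈ -6.2936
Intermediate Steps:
T(l) = 7 (T(l) = 7*(l/l) = 7*1 = 7)
Q(P) = -P/7
E = 0 (E = 4*0 = 0)
Y(c, A) = (7 + A)/(32 + c) (Y(c, A) = (A + 7)/(c + 32) = (7 + A)/(32 + c))
Y(Q(6), E)*(-28) = ((7 + 0)/(32 - ⅐*6))*(-28) = (7/(32 - 6/7))*(-28) = (7/(218/7))*(-28) = ((7/218)*7)*(-28) = (49/218)*(-28) = -686/109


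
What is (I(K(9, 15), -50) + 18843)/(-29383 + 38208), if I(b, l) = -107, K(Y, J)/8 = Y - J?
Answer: 18736/8825 ≈ 2.1231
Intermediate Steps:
K(Y, J) = -8*J + 8*Y (K(Y, J) = 8*(Y - J) = -8*J + 8*Y)
(I(K(9, 15), -50) + 18843)/(-29383 + 38208) = (-107 + 18843)/(-29383 + 38208) = 18736/8825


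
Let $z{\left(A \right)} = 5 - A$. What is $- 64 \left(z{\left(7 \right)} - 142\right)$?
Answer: $9216$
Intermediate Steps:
$- 64 \left(z{\left(7 \right)} - 142\right) = - 64 \left(\left(5 - 7\right) - 142\right) = - 64 \left(-2 - 142\right) = \left(-64\right) \left(-144\right) = 9216$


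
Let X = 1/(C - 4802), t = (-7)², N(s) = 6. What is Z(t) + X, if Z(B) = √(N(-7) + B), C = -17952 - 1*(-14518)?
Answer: -1/8236 + √55 ≈ 7.4161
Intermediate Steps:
C = -3434 (C = -17952 + 14518 = -3434)
t = 49
Z(B) = √(6 + B)
X = -1/8236 (X = 1/(-3434 - 4802) = 1/(-8236) = -1/8236 ≈ -0.00012142)
Z(t) + X = √(6 + 49) - 1/8236 = √55 - 1/8236 = -1/8236 + √55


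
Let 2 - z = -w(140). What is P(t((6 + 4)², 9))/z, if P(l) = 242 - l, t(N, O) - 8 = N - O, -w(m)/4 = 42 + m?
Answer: -13/66 ≈ -0.19697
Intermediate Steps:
w(m) = -168 - 4*m (w(m) = -4*(42 + m) = -168 - 4*m)
t(N, O) = 8 + N - O (t(N, O) = 8 + (N - O) = 8 + N - O)
z = -726 (z = 2 - (-1)*(-168 - 4*140) = 2 - (-1)*(-168 - 560) = 2 - (-1)*(-728) = 2 - 1*728 = 2 - 728 = -726)
P(t((6 + 4)², 9))/z = (242 - (8 + (6 + 4)² - 1*9))/(-726) = (242 - (8 + 10² - 9))*(-1/726) = (242 - (8 + 100 - 9))*(-1/726) = (242 - 1*99)*(-1/726) = (242 - 99)*(-1/726) = 143*(-1/726) = -13/66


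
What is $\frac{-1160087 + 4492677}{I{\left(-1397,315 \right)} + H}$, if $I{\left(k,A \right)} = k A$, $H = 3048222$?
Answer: $\frac{90070}{70491} \approx 1.2778$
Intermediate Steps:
$I{\left(k,A \right)} = A k$
$\frac{-1160087 + 4492677}{I{\left(-1397,315 \right)} + H} = \frac{-1160087 + 4492677}{315 \left(-1397\right) + 3048222} = \frac{3332590}{-440055 + 3048222} = \frac{3332590}{2608167} = 3332590 \cdot \frac{1}{2608167} = \frac{90070}{70491}$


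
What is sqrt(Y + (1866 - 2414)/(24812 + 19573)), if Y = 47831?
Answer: sqrt(94228395706995)/44385 ≈ 218.70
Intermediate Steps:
sqrt(Y + (1866 - 2414)/(24812 + 19573)) = sqrt(47831 + (1866 - 2414)/(24812 + 19573)) = sqrt(47831 - 548/44385) = sqrt(2122978387/44385) = sqrt(94228395706995)/44385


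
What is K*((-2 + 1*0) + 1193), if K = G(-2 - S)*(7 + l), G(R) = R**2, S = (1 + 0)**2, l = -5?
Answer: 21438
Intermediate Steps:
S = 1 (S = 1**2 = 1)
K = 18 (K = (-2 - 1*1)**2*(7 - 5) = (-2 - 1)**2*2 = (-3)**2*2 = 9*2 = 18)
K*((-2 + 1*0) + 1193) = 18*((-2 + 1*0) + 1193) = 18*((-2 + 0) + 1193) = 18*(-2 + 1193) = 18*1191 = 21438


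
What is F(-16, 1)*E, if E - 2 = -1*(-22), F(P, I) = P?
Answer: -384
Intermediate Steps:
E = 24 (E = 2 - 1*(-22) = 2 + 22 = 24)
F(-16, 1)*E = -16*24 = -384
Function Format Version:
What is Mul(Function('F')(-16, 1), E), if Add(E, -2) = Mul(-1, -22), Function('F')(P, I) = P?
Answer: -384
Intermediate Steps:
E = 24 (E = Add(2, Mul(-1, -22)) = Add(2, 22) = 24)
Mul(Function('F')(-16, 1), E) = Mul(-16, 24) = -384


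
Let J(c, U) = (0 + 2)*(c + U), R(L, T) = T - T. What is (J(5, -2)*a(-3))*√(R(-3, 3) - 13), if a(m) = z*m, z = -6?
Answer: 108*I*√13 ≈ 389.4*I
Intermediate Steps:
R(L, T) = 0
J(c, U) = 2*U + 2*c (J(c, U) = 2*(U + c) = 2*U + 2*c)
a(m) = -6*m
(J(5, -2)*a(-3))*√(R(-3, 3) - 13) = ((2*(-2) + 2*5)*(-6*(-3)))*√(0 - 13) = ((-4 + 10)*18)*√(-13) = (6*18)*(I*√13) = 108*(I*√13) = 108*I*√13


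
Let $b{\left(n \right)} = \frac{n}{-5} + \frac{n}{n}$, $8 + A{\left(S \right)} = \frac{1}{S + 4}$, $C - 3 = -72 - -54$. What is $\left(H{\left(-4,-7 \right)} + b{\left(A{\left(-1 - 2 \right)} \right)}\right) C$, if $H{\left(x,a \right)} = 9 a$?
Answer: $909$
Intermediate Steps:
$C = -15$ ($C = 3 - 18 = -15$)
$A{\left(S \right)} = -8 + \frac{1}{4 + S}$ ($A{\left(S \right)} = -8 + \frac{1}{S + 4} = -8 + \frac{1}{4 + S}$)
$b{\left(n \right)} = 1 - \frac{n}{5}$ ($b{\left(n \right)} = n \left(- \frac{1}{5}\right) + 1 = - \frac{n}{5} + 1 = 1 - \frac{n}{5}$)
$\left(H{\left(-4,-7 \right)} + b{\left(A{\left(-1 - 2 \right)} \right)}\right) C = \left(9 \left(-7\right) - \left(-1 + \frac{\frac{1}{4 - 3} \left(-31 - 8 \left(-1 - 2\right)\right)}{5}\right)\right) \left(-15\right) = \left(-63 - \left(-1 + \frac{\frac{1}{4 - 3} \left(-31 - -24\right)}{5}\right)\right) \left(-15\right) = \left(-63 - \left(-1 + \frac{1^{-1} \left(-31 + 24\right)}{5}\right)\right) \left(-15\right) = \left(-63 - \left(-1 + \frac{1 \left(-7\right)}{5}\right)\right) \left(-15\right) = \left(-63 + \left(1 - - \frac{7}{5}\right)\right) \left(-15\right) = \left(-63 + \left(1 + \frac{7}{5}\right)\right) \left(-15\right) = \left(-63 + \frac{12}{5}\right) \left(-15\right) = \left(- \frac{303}{5}\right) \left(-15\right) = 909$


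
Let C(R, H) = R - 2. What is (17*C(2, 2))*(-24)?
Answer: 0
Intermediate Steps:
C(R, H) = -2 + R
(17*C(2, 2))*(-24) = (17*(-2 + 2))*(-24) = (17*0)*(-24) = 0*(-24) = 0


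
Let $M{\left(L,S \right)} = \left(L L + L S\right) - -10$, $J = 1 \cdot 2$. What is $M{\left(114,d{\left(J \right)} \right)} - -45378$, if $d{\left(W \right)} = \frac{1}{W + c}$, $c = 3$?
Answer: $\frac{292034}{5} \approx 58407.0$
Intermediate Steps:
$J = 2$
$d{\left(W \right)} = \frac{1}{3 + W}$ ($d{\left(W \right)} = \frac{1}{W + 3} = \frac{1}{3 + W}$)
$M{\left(L,S \right)} = 10 + L^{2} + L S$ ($M{\left(L,S \right)} = \left(L^{2} + L S\right) + 10 = 10 + L^{2} + L S$)
$M{\left(114,d{\left(J \right)} \right)} - -45378 = \left(10 + 114^{2} + \frac{114}{3 + 2}\right) - -45378 = \left(10 + 12996 + \frac{114}{5}\right) + 45378 = \frac{65144}{5} + 45378 = \frac{292034}{5}$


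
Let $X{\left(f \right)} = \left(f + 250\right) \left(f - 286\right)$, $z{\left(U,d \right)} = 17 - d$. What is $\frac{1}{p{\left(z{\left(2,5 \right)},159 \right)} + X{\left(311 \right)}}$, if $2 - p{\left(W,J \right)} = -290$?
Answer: $\frac{1}{14317} \approx 6.9847 \cdot 10^{-5}$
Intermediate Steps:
$p{\left(W,J \right)} = 292$ ($p{\left(W,J \right)} = 2 - -290 = 2 + 290 = 292$)
$X{\left(f \right)} = \left(-286 + f\right) \left(250 + f\right)$ ($X{\left(f \right)} = \left(250 + f\right) \left(-286 + f\right) = \left(-286 + f\right) \left(250 + f\right)$)
$\frac{1}{p{\left(z{\left(2,5 \right)},159 \right)} + X{\left(311 \right)}} = \frac{1}{292 - \left(82696 - 96721\right)} = \frac{1}{292 - -14025} = \frac{1}{292 + 14025} = \frac{1}{14317}$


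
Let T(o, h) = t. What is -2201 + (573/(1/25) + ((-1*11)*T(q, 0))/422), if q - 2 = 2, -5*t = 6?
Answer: 12790853/1055 ≈ 12124.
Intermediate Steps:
t = -6/5 (t = -1/5*6 = -6/5 ≈ -1.2000)
q = 4 (q = 2 + 2 = 4)
T(o, h) = -6/5
-2201 + (573/(1/25) + ((-1*11)*T(q, 0))/422) = -2201 + (573/(1/25) + (-1*11*(-6/5))/422) = -2201 + (573/(1/25) - 11*(-6/5)*(1/422)) = -2201 + (573*25 + (66/5)*(1/422)) = -2201 + (14325 + 33/1055) = -2201 + 15112908/1055 = 12790853/1055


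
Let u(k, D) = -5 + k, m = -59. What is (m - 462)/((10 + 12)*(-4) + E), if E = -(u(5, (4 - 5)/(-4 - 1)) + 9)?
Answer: 521/97 ≈ 5.3711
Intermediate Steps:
E = -9 (E = -((-5 + 5) + 9) = -(0 + 9) = -1*9 = -9)
(m - 462)/((10 + 12)*(-4) + E) = (-59 - 462)/((10 + 12)*(-4) - 9) = -521/(22*(-4) - 9) = -521/(-88 - 9) = -521/(-97) = -521*(-1/97) = 521/97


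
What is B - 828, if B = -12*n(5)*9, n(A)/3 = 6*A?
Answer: -10548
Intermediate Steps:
n(A) = 18*A (n(A) = 3*(6*A) = 18*A)
B = -9720 (B = -216*5*9 = -12*90*9 = -1080*9 = -9720)
B - 828 = -9720 - 828 = -10548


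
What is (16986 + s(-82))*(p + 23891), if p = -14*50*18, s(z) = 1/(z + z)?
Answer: 31453372573/164 ≈ 1.9179e+8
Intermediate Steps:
s(z) = 1/(2*z)
p = -12600 (p = -700*18 = -12600)
(16986 + s(-82))*(p + 23891) = (16986 + (½)/(-82))*(-12600 + 23891) = (16986 + (½)*(-1/82))*11291 = (16986 - 1/164)*11291 = (2785703/164)*11291 = 31453372573/164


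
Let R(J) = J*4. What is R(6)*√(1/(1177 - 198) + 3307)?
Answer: 24*√3169565366/979 ≈ 1380.2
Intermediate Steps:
R(J) = 4*J
R(6)*√(1/(1177 - 198) + 3307) = (4*6)*√(1/(1177 - 198) + 3307) = 24*√(1/979 + 3307) = 24*√(3237554/979) = 24*(√3169565366/979) = 24*√3169565366/979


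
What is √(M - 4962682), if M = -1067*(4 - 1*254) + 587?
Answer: 3*I*√521705 ≈ 2166.9*I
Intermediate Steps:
M = 267337 (M = -1067*(4 - 254) + 587 = -1067*(-250) + 587 = 266750 + 587 = 267337)
√(M - 4962682) = √(267337 - 4962682) = √(-4695345) = 3*I*√521705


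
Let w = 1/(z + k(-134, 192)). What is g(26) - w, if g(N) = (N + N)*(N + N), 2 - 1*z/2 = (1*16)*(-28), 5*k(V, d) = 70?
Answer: 2471455/914 ≈ 2704.0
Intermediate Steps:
k(V, d) = 14 (k(V, d) = (1/5)*70 = 14)
z = 900 (z = 4 - 2*1*16*(-28) = 4 - 32*(-28) = 4 - 2*(-448) = 4 + 896 = 900)
g(N) = 4*N**2 (g(N) = (2*N)*(2*N) = 4*N**2)
w = 1/914 (w = 1/(900 + 14) = 1/914 ≈ 0.0010941)
g(26) - w = 4*26**2 - 1*1/914 = 4*676 - 1/914 = 2704 - 1/914 = 2471455/914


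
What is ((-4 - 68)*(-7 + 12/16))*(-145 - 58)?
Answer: -91350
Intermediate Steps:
((-4 - 68)*(-7 + 12/16))*(-145 - 58) = -72*(-7 + 12*(1/16))*(-203) = -72*(-7 + 3/4)*(-203) = -72*(-25/4)*(-203) = 450*(-203) = -91350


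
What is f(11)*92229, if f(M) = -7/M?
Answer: -645603/11 ≈ -58691.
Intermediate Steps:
f(11)*92229 = -7/11*92229 = -645603/11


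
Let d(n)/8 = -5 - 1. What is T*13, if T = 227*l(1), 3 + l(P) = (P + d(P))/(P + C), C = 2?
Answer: -165256/3 ≈ -55085.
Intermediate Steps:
d(n) = -48 (d(n) = 8*(-5 - 1) = 8*(-6) = -48)
l(P) = -3 + (-48 + P)/(2 + P) (l(P) = -3 + (P - 48)/(P + 2) = -3 + (-48 + P)/(2 + P))
T = -12712/3 (T = 227*(2*(-27 - 1*1)/(2 + 1)) = 227*(2*(-27 - 1)/3) = 227*(2*(⅓)*(-28)) = 227*(-56/3) = -12712/3 ≈ -4237.3)
T*13 = -12712/3*13 = -165256/3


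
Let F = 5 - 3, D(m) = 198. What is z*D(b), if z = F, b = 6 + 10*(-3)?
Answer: 396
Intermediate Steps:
b = -24 (b = 6 - 30 = -24)
F = 2
z = 2
z*D(b) = 2*198 = 396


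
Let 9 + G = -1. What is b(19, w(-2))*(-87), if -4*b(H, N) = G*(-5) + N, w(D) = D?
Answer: 1044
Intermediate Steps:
G = -10 (G = -9 - 1 = -10)
b(H, N) = -25/2 - N/4 (b(H, N) = -(-10*(-5) + N)/4 = -(50 + N)/4 = -25/2 - N/4)
b(19, w(-2))*(-87) = (-25/2 - 1/4*(-2))*(-87) = (-25/2 + 1/2)*(-87) = -12*(-87) = 1044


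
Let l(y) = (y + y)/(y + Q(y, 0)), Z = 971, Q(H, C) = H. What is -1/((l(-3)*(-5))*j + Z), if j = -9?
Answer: -1/1016 ≈ -0.00098425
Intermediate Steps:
l(y) = 1 (l(y) = (y + y)/(y + y) = (2*y)/((2*y)) = (2*y)*(1/(2*y)) = 1)
-1/((l(-3)*(-5))*j + Z) = -1/((1*(-5))*(-9) + 971) = -1/(-5*(-9) + 971) = -1/(45 + 971) = -1/1016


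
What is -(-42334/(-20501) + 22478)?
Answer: -460863812/20501 ≈ -22480.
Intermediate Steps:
-(-42334/(-20501) + 22478) = -(-42334*(-1/20501) + 22478) = -(42334/20501 + 22478) = -1*460863812/20501 = -460863812/20501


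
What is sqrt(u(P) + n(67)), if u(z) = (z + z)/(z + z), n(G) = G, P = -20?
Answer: 2*sqrt(17) ≈ 8.2462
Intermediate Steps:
u(z) = 1 (u(z) = (2*z)/((2*z)) = (2*z)*(1/(2*z)) = 1)
sqrt(u(P) + n(67)) = sqrt(1 + 67) = sqrt(68) = 2*sqrt(17)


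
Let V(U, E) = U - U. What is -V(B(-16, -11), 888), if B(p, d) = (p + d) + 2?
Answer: 0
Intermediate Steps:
B(p, d) = 2 + d + p (B(p, d) = (d + p) + 2 = 2 + d + p)
V(U, E) = 0
-V(B(-16, -11), 888) = -1*0 = 0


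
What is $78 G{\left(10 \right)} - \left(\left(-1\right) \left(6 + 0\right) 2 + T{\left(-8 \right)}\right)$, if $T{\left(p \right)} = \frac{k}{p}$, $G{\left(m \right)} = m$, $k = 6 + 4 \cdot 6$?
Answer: $\frac{3183}{4} \approx 795.75$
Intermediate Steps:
$k = 30$ ($k = 6 + 24 = 30$)
$T{\left(p \right)} = \frac{30}{p}$
$78 G{\left(10 \right)} - \left(\left(-1\right) \left(6 + 0\right) 2 + T{\left(-8 \right)}\right) = 78 \cdot 10 + \left(\left(6 + 0\right) 2 - \frac{30}{-8}\right) = 780 + \left(6 \cdot 2 - 30 \left(- \frac{1}{8}\right)\right) = 780 + \left(12 - - \frac{15}{4}\right) = 780 + \left(12 + \frac{15}{4}\right) = 780 + \frac{63}{4} = \frac{3183}{4}$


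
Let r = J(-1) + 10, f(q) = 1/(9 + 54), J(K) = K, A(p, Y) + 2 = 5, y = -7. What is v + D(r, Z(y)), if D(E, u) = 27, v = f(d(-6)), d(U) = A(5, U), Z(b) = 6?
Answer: 1702/63 ≈ 27.016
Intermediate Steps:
A(p, Y) = 3 (A(p, Y) = -2 + 5 = 3)
d(U) = 3
f(q) = 1/63
r = 9 (r = -1 + 10 = 9)
v = 1/63 ≈ 0.015873
v + D(r, Z(y)) = 1/63 + 27 = 1702/63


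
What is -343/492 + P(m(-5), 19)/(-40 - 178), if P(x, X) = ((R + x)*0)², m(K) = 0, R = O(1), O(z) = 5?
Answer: -343/492 ≈ -0.69715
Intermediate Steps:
R = 5
P(x, X) = 0 (P(x, X) = ((5 + x)*0)² = 0² = 0)
-343/492 + P(m(-5), 19)/(-40 - 178) = -343/492 + 0/(-40 - 178) = -343*1/492 + 0/(-218) = -343/492 + 0*(-1/218) = -343/492 + 0 = -343/492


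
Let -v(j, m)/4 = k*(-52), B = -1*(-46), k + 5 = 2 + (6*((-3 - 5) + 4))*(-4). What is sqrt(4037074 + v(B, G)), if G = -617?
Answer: sqrt(4056418) ≈ 2014.1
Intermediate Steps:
k = 93 (k = -5 + (2 + (6*((-3 - 5) + 4))*(-4)) = -5 + (2 + (6*(-8 + 4))*(-4)) = -5 + (2 + (6*(-4))*(-4)) = -5 + (2 - 24*(-4)) = -5 + (2 + 96) = -5 + 98 = 93)
B = 46
v(j, m) = 19344 (v(j, m) = -372*(-52) = -4*(-4836) = 19344)
sqrt(4037074 + v(B, G)) = sqrt(4037074 + 19344) = sqrt(4056418)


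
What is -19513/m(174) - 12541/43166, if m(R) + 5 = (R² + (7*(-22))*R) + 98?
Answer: -887107151/154232118 ≈ -5.7518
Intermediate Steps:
m(R) = 93 + R² - 154*R (m(R) = -5 + ((R² + (7*(-22))*R) + 98) = -5 + ((R² - 154*R) + 98) = -5 + (98 + R² - 154*R) = 93 + R² - 154*R)
-19513/m(174) - 12541/43166 = -19513/(93 + 174² - 154*174) - 12541/43166 = -19513/(93 + 30276 - 26796) - 12541*1/43166 = -19513/3573 - 12541/43166 = -887107151/154232118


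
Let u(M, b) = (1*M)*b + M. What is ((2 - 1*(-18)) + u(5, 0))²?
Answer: 625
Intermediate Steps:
u(M, b) = M + M*b (u(M, b) = M*b + M = M + M*b)
((2 - 1*(-18)) + u(5, 0))² = ((2 - 1*(-18)) + 5*(1 + 0))² = ((2 + 18) + 5*1)² = (20 + 5)² = 25² = 625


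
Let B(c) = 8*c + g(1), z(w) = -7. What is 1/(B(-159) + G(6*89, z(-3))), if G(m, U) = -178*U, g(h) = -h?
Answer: -1/27 ≈ -0.037037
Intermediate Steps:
B(c) = -1 + 8*c (B(c) = 8*c - 1*1 = 8*c - 1 = -1 + 8*c)
1/(B(-159) + G(6*89, z(-3))) = 1/((-1 + 8*(-159)) - 178*(-7)) = 1/((-1 - 1272) + 1246) = 1/(-1273 + 1246) = 1/(-27) = -1/27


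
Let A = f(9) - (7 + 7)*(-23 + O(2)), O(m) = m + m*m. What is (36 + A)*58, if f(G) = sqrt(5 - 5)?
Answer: 15892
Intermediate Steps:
f(G) = 0 (f(G) = sqrt(0) = 0)
O(m) = m + m**2
A = 238 (A = 0 - (7 + 7)*(-23 + 2*(1 + 2)) = 0 - 14*(-23 + 2*3) = 0 - 14*(-23 + 6) = 0 - 14*(-17) = 0 - 1*(-238) = 0 + 238 = 238)
(36 + A)*58 = (36 + 238)*58 = 274*58 = 15892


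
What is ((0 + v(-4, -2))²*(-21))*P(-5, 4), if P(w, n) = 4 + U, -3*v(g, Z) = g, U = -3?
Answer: -112/3 ≈ -37.333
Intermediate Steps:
v(g, Z) = -g/3
P(w, n) = 1 (P(w, n) = 4 - 3 = 1)
((0 + v(-4, -2))²*(-21))*P(-5, 4) = ((0 - ⅓*(-4))²*(-21))*1 = ((0 + 4/3)²*(-21))*1 = ((4/3)²*(-21))*1 = ((16/9)*(-21))*1 = -112/3*1 = -112/3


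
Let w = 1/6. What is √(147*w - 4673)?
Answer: 3*I*√2066/2 ≈ 68.18*I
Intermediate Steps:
w = ⅙ ≈ 0.16667
√(147*w - 4673) = √(147*(⅙) - 4673) = √(49/2 - 4673) = √(-9297/2) = 3*I*√2066/2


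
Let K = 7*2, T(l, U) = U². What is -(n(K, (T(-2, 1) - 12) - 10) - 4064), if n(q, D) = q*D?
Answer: 4358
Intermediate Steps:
K = 14
n(q, D) = D*q
-(n(K, (T(-2, 1) - 12) - 10) - 4064) = -(((1² - 12) - 10)*14 - 4064) = -(((1 - 12) - 10)*14 - 4064) = -((-11 - 10)*14 - 4064) = -(-21*14 - 4064) = -(-294 - 4064) = -1*(-4358) = 4358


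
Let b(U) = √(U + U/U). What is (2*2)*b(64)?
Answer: 4*√65 ≈ 32.249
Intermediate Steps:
b(U) = √(1 + U) (b(U) = √(U + 1) = √(1 + U))
(2*2)*b(64) = (2*2)*√(1 + 64) = 4*√65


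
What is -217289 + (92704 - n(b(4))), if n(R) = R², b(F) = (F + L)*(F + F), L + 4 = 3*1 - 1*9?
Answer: -126889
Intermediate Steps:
L = -10 (L = -4 + (3*1 - 1*9) = -4 + (3 - 9) = -4 - 6 = -10)
b(F) = 2*F*(-10 + F) (b(F) = (F - 10)*(F + F) = (-10 + F)*(2*F) = 2*F*(-10 + F))
-217289 + (92704 - n(b(4))) = -217289 + (92704 - (2*4*(-10 + 4))²) = -217289 + (92704 - (2*4*(-6))²) = -217289 + (92704 - 1*(-48)²) = -217289 + (92704 - 1*2304) = -217289 + (92704 - 2304) = -217289 + 90400 = -126889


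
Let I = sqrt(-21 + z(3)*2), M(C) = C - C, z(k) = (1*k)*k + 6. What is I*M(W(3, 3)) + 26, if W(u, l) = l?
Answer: 26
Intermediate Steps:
z(k) = 6 + k**2 (z(k) = k*k + 6 = k**2 + 6 = 6 + k**2)
M(C) = 0
I = 3 (I = sqrt(-21 + (6 + 3**2)*2) = sqrt(-21 + (6 + 9)*2) = sqrt(-21 + 15*2) = sqrt(-21 + 30) = sqrt(9) = 3)
I*M(W(3, 3)) + 26 = 3*0 + 26 = 0 + 26 = 26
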